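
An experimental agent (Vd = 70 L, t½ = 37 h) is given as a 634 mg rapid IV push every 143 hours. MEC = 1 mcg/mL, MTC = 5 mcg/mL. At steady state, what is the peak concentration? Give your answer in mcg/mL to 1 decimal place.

9.7 mcg/mL

k = ln2/t½ = ln2/37 ≈ 0.018734 h⁻¹; fraction remaining f = e^(−kτ) = e^(−0.018734×143) ≈ 0.0686.
Accumulation ratio R = 1/(1 − f) ≈ 1/0.9314 ≈ 1.0737.
Each bolus raises the concentration by D/Vd = 634/70 ≈ 9.057 mcg/mL.
Steady-state peak Cmax,ss = C₀·R ≈ 9.057 × 1.0737 ≈ 9.725 mcg/mL.
Peak 9.7 mcg/mL vs MTC 5 mcg/mL: exceeds toxic threshold.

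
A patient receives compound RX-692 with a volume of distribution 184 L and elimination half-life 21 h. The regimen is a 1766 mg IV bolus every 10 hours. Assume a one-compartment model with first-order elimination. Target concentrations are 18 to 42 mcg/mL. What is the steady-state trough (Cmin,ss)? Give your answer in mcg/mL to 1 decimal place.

τ/t½ = 10/21 ≈ 0.47619, so fraction remaining f = (1/2)^(10/21) ≈ 0.7189.
Each bolus raises the concentration by D/Vd = 1766/184 ≈ 9.598 mcg/mL.
Steady-state trough Cmin,ss = C₀·f/(1−f) ≈ 9.598 × 0.7189/0.2811 ≈ 24.546 mcg/mL.
Trough 24.5 mcg/mL vs MEC 18 mcg/mL: adequate.

24.5 mcg/mL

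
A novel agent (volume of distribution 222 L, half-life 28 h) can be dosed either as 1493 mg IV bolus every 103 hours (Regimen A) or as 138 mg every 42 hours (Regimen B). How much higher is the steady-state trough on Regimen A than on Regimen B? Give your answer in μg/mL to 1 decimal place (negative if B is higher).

Regimen A: f = (1/2)^(103/28) ≈ 0.0781; Cmin,ss = (1493/222)·f/(1−f) ≈ 0.570 μg/mL.
Regimen B: f = (1/2)^(42/28) ≈ 0.3536; Cmin,ss = (138/222)·f/(1−f) ≈ 0.340 μg/mL.
Difference ≈ 0.570 − 0.340 ≈ 0.230 μg/mL.

0.2 μg/mL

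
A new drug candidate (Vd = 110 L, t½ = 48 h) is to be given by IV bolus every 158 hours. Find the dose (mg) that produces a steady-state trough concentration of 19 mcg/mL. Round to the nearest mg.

18376 mg

τ/t½ = 158/48 ≈ 3.2917, so f = (1/2)^(158/48) ≈ 0.102120.
Cmin,ss = (D/Vd)·f/(1−f), so D = Cmin,ss·Vd·(1−f)/f.
D = 19 × 110 × (1−f)/f ≈ 19 × 110 × 8.79240 ≈ 18376.12 mg.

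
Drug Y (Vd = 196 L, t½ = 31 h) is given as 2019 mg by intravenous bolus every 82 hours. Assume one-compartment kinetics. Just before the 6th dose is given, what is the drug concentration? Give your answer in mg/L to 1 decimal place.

2.0 mg/L

f = (1/2)^(τ/t½) = (1/2)^(82/31) ≈ 0.1599.
C₀ = D/Vd = 2019/196 ≈ 10.301 mg/L.
Before the 6th dose, 5 doses have been given. Superposition: Cmin = C₀·(f + f² + … + f^5).
≈ 10.301 × (0.1599 + 0.0256 + 0.0041 + 0.0007 + 0.0001) ≈ 10.301 × 0.1904 ≈ 1.961 mg/L.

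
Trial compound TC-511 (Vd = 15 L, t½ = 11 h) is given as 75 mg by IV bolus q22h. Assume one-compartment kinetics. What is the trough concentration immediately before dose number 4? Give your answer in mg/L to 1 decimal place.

1.6 mg/L

f = (1/2)^(τ/t½) = (1/2)^(22/11) ≈ 0.2500.
C₀ = D/Vd = 75/15 ≈ 5.000 mg/L.
Before the 4th dose, 3 doses have been given. Superposition: Cmin = C₀·(f + f² + … + f^3).
≈ 5.000 × (0.2500 + 0.0625 + 0.0156) ≈ 5.000 × 0.3281 ≈ 1.641 mg/L.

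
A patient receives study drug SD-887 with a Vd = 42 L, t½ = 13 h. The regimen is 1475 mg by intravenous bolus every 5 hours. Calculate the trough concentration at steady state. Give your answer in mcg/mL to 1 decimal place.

k = ln2/t½ = ln2/13 ≈ 0.053319 h⁻¹; fraction remaining f = e^(−kτ) = e^(−0.053319×5) ≈ 0.7660.
Accumulation ratio R = 1/(1 − f) ≈ 1/0.2340 ≈ 4.2735.
Single-dose peak C₀ = D/Vd = 1475/42 ≈ 35.119 mcg/mL.
Steady-state peak Cmax,ss = C₀·R ≈ 35.119 × 4.2735 ≈ 150.081 mcg/mL.
Steady-state trough Cmin,ss = Cmax,ss·f ≈ 150.081 × 0.7660 ≈ 114.962 mcg/mL.

115.0 mcg/mL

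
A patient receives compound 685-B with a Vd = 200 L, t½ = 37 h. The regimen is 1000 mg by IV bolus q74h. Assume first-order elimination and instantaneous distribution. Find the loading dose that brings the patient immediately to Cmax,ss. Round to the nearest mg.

1333 mg

f = (1/2)^(74/37) ≈ 0.250000; accumulation ratio R = 1/(1−f) ≈ 1.33333.
Loading dose to hit Cmax,ss on first dose: D_load = D_maint·R ≈ 1000 × 1.33333 ≈ 1333.33 mg.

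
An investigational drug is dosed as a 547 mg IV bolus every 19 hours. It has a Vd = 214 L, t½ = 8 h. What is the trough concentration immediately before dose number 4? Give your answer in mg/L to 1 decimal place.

0.6 mg/L

f = (1/2)^(τ/t½) = (1/2)^(19/8) ≈ 0.1928.
C₀ = D/Vd = 547/214 ≈ 2.556 mg/L.
Before the 4th dose, 3 doses have been given. Superposition: Cmin = C₀·(f + f² + … + f^3).
≈ 2.556 × (0.1928 + 0.0372 + 0.0072) ≈ 2.556 × 0.2372 ≈ 0.606 mg/L.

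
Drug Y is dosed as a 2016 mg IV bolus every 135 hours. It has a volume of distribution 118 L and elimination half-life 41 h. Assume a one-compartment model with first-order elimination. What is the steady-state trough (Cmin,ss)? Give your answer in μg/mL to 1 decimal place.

1.9 μg/mL

τ/t½ = 135/41 ≈ 3.2927, so fraction remaining f = (1/2)^(135/41) ≈ 0.1020.
Accumulation ratio R = 1/(1 − f) ≈ 1/0.8980 ≈ 1.1136.
Each bolus raises the concentration by D/Vd = 2016/118 ≈ 17.085 μg/mL.
Cmax,ss = C₀/(1 − f) ≈ 17.085/0.8980 ≈ 19.026 μg/mL.
Steady-state trough Cmin,ss = Cmax,ss·f ≈ 19.026 × 0.1020 ≈ 1.941 μg/mL.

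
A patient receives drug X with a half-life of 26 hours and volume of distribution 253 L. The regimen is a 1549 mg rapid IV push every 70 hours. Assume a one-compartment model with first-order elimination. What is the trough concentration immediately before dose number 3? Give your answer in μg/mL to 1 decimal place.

1.1 μg/mL

f = (1/2)^(τ/t½) = (1/2)^(70/26) ≈ 0.1547.
C₀ = D/Vd = 1549/253 ≈ 6.123 μg/mL.
Before the 3rd dose, 2 doses have been given. Superposition: Cmin = C₀·(f + f²).
≈ 6.123 × (0.1547 + 0.0239) ≈ 6.123 × 0.1786 ≈ 1.094 μg/mL.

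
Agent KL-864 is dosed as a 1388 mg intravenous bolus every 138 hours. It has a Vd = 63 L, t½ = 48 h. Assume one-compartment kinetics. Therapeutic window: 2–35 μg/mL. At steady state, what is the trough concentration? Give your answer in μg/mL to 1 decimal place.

k = ln2/t½ = ln2/48 ≈ 0.014441 h⁻¹; fraction remaining f = e^(−kτ) = e^(−0.014441×138) ≈ 0.1363.
Single-dose peak C₀ = D/Vd = 1388/63 ≈ 22.032 μg/mL.
Steady-state trough Cmin,ss = C₀·f/(1−f) ≈ 22.032 × 0.1363/0.8637 ≈ 3.477 μg/mL.
Trough 3.5 μg/mL vs MEC 2 μg/mL: adequate.

3.5 μg/mL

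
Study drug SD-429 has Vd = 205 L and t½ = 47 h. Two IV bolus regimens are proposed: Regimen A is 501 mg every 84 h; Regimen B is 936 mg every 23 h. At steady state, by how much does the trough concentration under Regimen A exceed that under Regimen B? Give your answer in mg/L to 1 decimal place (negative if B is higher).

-10.3 mg/L

Regimen A: f = (1/2)^(84/47) ≈ 0.2897; Cmin,ss = (501/205)·f/(1−f) ≈ 0.997 mg/L.
Regimen B: f = (1/2)^(23/47) ≈ 0.7123; Cmin,ss = (936/205)·f/(1−f) ≈ 11.304 mg/L.
Difference ≈ 0.997 − 11.304 ≈ -10.307 mg/L.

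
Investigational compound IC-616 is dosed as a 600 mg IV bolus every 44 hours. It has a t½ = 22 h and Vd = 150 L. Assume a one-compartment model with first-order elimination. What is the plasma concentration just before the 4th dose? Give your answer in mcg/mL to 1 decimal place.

f = (1/2)^(τ/t½) = (1/2)^(44/22) ≈ 0.2500.
C₀ = D/Vd = 600/150 ≈ 4.000 mcg/mL.
Before the 4th dose, 3 doses have been given. Superposition: Cmin = C₀·(f + f² + … + f^3).
≈ 4.000 × (0.2500 + 0.0625 + 0.0156) ≈ 4.000 × 0.3281 ≈ 1.312 mcg/mL.

1.3 mcg/mL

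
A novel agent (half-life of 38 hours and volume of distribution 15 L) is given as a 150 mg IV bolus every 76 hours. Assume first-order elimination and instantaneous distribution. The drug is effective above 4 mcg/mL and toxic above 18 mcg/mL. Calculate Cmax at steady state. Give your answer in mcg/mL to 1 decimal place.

13.3 mcg/mL

The dosing interval is 2 half-lives, so f = 2^(−2) = 0.25.
Accumulation ratio R = 1/(1 − f) = 1/0.75 = 4/3.
Single-dose peak C₀ = D/Vd = 150/15 = 10 mcg/mL.
Steady-state peak Cmax,ss = C₀·R = 10 × 4/3 ≈ 13.333 mcg/mL.
Peak 13.3 mcg/mL vs MTC 18 mcg/mL: below toxic threshold.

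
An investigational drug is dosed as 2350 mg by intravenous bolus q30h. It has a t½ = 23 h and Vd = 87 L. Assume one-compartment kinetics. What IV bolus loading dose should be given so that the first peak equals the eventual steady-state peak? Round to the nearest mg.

3949 mg

f = (1/2)^(30/23) ≈ 0.404904; accumulation ratio R = 1/(1−f) ≈ 1.68040.
Loading dose to hit Cmax,ss on first dose: D_load = D_maint·R ≈ 2350 × 1.68040 ≈ 3948.94 mg.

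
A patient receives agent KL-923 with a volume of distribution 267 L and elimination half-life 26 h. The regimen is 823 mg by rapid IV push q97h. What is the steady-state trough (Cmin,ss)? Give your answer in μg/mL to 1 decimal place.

τ/t½ = 97/26 ≈ 3.7308, so fraction remaining f = (1/2)^(97/26) ≈ 0.0753.
At steady state, accumulation factor R = 1/(1 − e^(−kτ)) ≈ 1.0814.
Each bolus raises the concentration by D/Vd = 823/267 ≈ 3.082 μg/mL.
Steady-state peak Cmax,ss = C₀·R ≈ 3.082 × 1.0814 ≈ 3.333 μg/mL.
Steady-state trough Cmin,ss = Cmax,ss·f ≈ 3.333 × 0.0753 ≈ 0.251 μg/mL.

0.3 μg/mL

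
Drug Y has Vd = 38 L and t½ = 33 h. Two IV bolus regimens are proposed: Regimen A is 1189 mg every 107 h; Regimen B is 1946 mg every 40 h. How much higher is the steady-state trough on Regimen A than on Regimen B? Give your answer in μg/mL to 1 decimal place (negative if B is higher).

-35.2 μg/mL

Regimen A: f = (1/2)^(107/33) ≈ 0.1057; Cmin,ss = (1189/38)·f/(1−f) ≈ 3.698 μg/mL.
Regimen B: f = (1/2)^(40/33) ≈ 0.4316; Cmin,ss = (1946/38)·f/(1−f) ≈ 38.885 μg/mL.
Difference ≈ 3.698 − 38.885 ≈ -35.187 μg/mL.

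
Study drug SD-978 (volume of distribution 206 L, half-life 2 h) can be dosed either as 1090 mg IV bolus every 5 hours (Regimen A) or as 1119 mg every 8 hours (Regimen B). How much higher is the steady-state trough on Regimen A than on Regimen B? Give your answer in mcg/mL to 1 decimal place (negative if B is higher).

0.8 mcg/mL

Regimen A: f = (1/2)^(5/2) ≈ 0.1768; Cmin,ss = (1090/206)·f/(1−f) ≈ 1.136 mcg/mL.
Regimen B: f = (1/2)^(8/2) ≈ 0.0625; Cmin,ss = (1119/206)·f/(1−f) ≈ 0.362 mcg/mL.
Difference ≈ 1.136 − 0.362 ≈ 0.774 mcg/mL.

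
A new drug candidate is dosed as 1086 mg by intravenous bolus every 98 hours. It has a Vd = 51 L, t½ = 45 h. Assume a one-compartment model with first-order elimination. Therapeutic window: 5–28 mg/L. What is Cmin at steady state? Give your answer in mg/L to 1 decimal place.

6.0 mg/L

τ/t½ = 98/45 ≈ 2.1778, so fraction remaining f = (1/2)^(98/45) ≈ 0.2210.
At steady state, accumulation factor R = 1/(1 − e^(−kτ)) ≈ 1.2837.
Each bolus raises the concentration by D/Vd = 1086/51 ≈ 21.294 mg/L.
Cmax,ss = C₀/(1 − f) ≈ 21.294/0.7790 ≈ 27.335 mg/L.
Steady-state trough Cmin,ss = Cmax,ss·f ≈ 27.335 × 0.2210 ≈ 6.041 mg/L.
Trough 6.0 mg/L vs MEC 5 mg/L: adequate.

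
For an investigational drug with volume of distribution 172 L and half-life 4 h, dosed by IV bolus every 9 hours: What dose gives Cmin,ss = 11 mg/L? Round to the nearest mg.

7108 mg

τ/t½ = 9/4 ≈ 2.25, so f = (1/2)^(9/4) ≈ 0.210224.
Cmin,ss = (D/Vd)·f/(1−f), so D = Cmin,ss·Vd·(1−f)/f.
D = 11 × 172 × (1−f)/f ≈ 11 × 172 × 3.75683 ≈ 7107.92 mg.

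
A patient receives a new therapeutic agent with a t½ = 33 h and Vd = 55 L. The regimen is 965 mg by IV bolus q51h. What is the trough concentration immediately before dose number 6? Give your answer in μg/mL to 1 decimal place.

f = (1/2)^(τ/t½) = (1/2)^(51/33) ≈ 0.3426.
C₀ = D/Vd = 965/55 ≈ 17.545 μg/mL.
Before the 6th dose, 5 doses have been given. Superposition: Cmin = C₀·(f + f² + … + f^5).
≈ 17.545 × (0.3426 + 0.1174 + 0.0402 + 0.0138 + 0.0047) ≈ 17.545 × 0.5187 ≈ 9.101 μg/mL.

9.1 μg/mL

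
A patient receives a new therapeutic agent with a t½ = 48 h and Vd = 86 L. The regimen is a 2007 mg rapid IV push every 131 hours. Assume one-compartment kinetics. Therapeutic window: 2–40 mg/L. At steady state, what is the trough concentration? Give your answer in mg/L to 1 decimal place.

τ/t½ = 131/48 ≈ 2.7292, so fraction remaining f = (1/2)^(131/48) ≈ 0.1508.
Accumulation ratio R = 1/(1 − f) ≈ 1/0.8492 ≈ 1.1776.
Single-dose peak C₀ = D/Vd = 2007/86 ≈ 23.337 mg/L.
Steady-state peak Cmax,ss = C₀·R ≈ 23.337 × 1.1776 ≈ 27.482 mg/L.
Steady-state trough Cmin,ss = Cmax,ss·f ≈ 27.482 × 0.1508 ≈ 4.144 mg/L.
Trough 4.1 mg/L vs MEC 2 mg/L: adequate.

4.1 mg/L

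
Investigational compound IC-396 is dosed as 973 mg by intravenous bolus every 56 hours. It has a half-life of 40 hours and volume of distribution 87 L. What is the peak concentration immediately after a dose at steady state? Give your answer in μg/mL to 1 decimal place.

τ/t½ = 56/40 ≈ 1.4, so fraction remaining f = (1/2)^(56/40) ≈ 0.3789.
Accumulation ratio R = 1/(1 − f) ≈ 1/0.6211 ≈ 1.6100.
Each bolus raises the concentration by D/Vd = 973/87 ≈ 11.184 μg/mL.
Steady-state peak Cmax,ss = C₀·R ≈ 11.184 × 1.6100 ≈ 18.006 μg/mL.

18.0 μg/mL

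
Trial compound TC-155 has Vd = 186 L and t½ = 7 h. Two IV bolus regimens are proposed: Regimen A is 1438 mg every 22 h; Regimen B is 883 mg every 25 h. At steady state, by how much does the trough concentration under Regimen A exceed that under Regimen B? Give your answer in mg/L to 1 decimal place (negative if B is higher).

0.6 mg/L

Regimen A: f = (1/2)^(22/7) ≈ 0.1132; Cmin,ss = (1438/186)·f/(1−f) ≈ 0.987 mg/L.
Regimen B: f = (1/2)^(25/7) ≈ 0.0841; Cmin,ss = (883/186)·f/(1−f) ≈ 0.436 mg/L.
Difference ≈ 0.987 − 0.436 ≈ 0.551 mg/L.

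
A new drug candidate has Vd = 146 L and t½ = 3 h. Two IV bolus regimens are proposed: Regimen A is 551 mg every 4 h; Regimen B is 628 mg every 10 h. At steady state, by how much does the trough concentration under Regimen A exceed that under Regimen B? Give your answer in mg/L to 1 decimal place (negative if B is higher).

2.0 mg/L

Regimen A: f = (1/2)^(4/3) ≈ 0.3969; Cmin,ss = (551/146)·f/(1−f) ≈ 2.484 mg/L.
Regimen B: f = (1/2)^(10/3) ≈ 0.0992; Cmin,ss = (628/146)·f/(1−f) ≈ 0.474 mg/L.
Difference ≈ 2.484 − 0.474 ≈ 2.010 mg/L.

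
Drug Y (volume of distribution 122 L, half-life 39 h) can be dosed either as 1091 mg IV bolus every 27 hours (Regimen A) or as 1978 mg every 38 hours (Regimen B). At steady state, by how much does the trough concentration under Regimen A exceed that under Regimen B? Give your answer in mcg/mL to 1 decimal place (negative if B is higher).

Regimen A: f = (1/2)^(27/39) ≈ 0.6189; Cmin,ss = (1091/122)·f/(1−f) ≈ 14.523 mcg/mL.
Regimen B: f = (1/2)^(38/39) ≈ 0.5090; Cmin,ss = (1978/122)·f/(1−f) ≈ 16.807 mcg/mL.
Difference ≈ 14.523 − 16.807 ≈ -2.284 mcg/mL.

-2.3 mcg/mL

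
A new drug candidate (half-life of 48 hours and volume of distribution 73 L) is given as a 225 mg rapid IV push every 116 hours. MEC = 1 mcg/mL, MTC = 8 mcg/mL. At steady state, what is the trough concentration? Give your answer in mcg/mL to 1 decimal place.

k = ln2/t½ = ln2/48 ≈ 0.014441 h⁻¹; fraction remaining f = e^(−kτ) = e^(−0.014441×116) ≈ 0.1873.
Each bolus raises the concentration by D/Vd = 225/73 ≈ 3.082 mcg/mL.
Steady-state trough Cmin,ss = C₀·f/(1−f) ≈ 3.082 × 0.1873/0.8127 ≈ 0.710 mcg/mL.
Trough 0.7 mcg/mL vs MEC 1 mcg/mL: subtherapeutic.

0.7 mcg/mL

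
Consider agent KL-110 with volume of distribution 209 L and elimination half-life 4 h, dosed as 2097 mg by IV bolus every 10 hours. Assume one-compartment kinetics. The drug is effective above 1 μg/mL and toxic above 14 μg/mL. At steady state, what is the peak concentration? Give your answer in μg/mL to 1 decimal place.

Over one 10-h interval, 10/4 ≈ 2.5 half-lives elapse, leaving f ≈ 0.1768 of each dose.
At steady state, accumulation factor R = 1/(1 − e^(−kτ)) ≈ 1.2148.
Each bolus raises the concentration by D/Vd = 2097/209 ≈ 10.033 μg/mL.
Steady-state peak Cmax,ss = C₀·R ≈ 10.033 × 1.2148 ≈ 12.188 μg/mL.
Peak 12.2 μg/mL vs MTC 14 μg/mL: below toxic threshold.

12.2 μg/mL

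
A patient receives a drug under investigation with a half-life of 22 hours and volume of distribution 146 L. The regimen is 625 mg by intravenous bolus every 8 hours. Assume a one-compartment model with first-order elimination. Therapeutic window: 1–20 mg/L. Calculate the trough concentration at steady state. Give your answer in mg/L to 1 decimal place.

14.9 mg/L

k = ln2/t½ = ln2/22 ≈ 0.031507 h⁻¹; fraction remaining f = e^(−kτ) = e^(−0.031507×8) ≈ 0.7772.
Accumulation ratio R = 1/(1 − f) ≈ 1/0.2228 ≈ 4.4883.
Single-dose peak C₀ = D/Vd = 625/146 ≈ 4.281 mg/L.
Cmax,ss = C₀/(1 − f) ≈ 4.281/0.2228 ≈ 19.215 mg/L.
One interval later, Cmin,ss = Cmax,ss·e^(−kτ) ≈ 19.215 × 0.7772 ≈ 14.934 mg/L.
Trough 14.9 mg/L vs MEC 1 mg/L: adequate.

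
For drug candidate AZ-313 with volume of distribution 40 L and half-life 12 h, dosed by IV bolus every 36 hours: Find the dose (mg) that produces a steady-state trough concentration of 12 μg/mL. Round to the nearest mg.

τ/t½ = 36/12 ≈ 3, so f = (1/2)^(36/12) ≈ 0.125000.
Cmin,ss = (D/Vd)·f/(1−f), so D = Cmin,ss·Vd·(1−f)/f.
D = 12 × 40 × (1−f)/f ≈ 12 × 40 × 7.00000 ≈ 3360.00 mg.

3360 mg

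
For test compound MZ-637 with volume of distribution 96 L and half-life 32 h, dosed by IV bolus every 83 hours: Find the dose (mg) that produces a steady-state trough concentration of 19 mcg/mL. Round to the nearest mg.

9187 mg

τ/t½ = 83/32 ≈ 2.5938, so f = (1/2)^(83/32) ≈ 0.165655.
Cmin,ss = (D/Vd)·f/(1−f), so D = Cmin,ss·Vd·(1−f)/f.
D = 19 × 96 × (1−f)/f ≈ 19 × 96 × 5.03664 ≈ 9186.83 mg.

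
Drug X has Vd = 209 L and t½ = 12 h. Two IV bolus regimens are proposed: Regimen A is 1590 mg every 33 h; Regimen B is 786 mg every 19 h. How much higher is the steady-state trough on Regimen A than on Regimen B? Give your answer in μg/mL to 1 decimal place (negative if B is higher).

-0.6 μg/mL

Regimen A: f = (1/2)^(33/12) ≈ 0.1487; Cmin,ss = (1590/209)·f/(1−f) ≈ 1.329 μg/mL.
Regimen B: f = (1/2)^(19/12) ≈ 0.3337; Cmin,ss = (786/209)·f/(1−f) ≈ 1.883 μg/mL.
Difference ≈ 1.329 − 1.883 ≈ -0.554 μg/mL.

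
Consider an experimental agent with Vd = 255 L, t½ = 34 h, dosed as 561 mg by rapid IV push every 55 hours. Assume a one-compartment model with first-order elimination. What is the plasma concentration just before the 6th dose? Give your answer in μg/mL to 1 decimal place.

1.1 μg/mL

f = (1/2)^(τ/t½) = (1/2)^(55/34) ≈ 0.3259.
C₀ = D/Vd = 561/255 ≈ 2.200 μg/mL.
Before the 6th dose, 5 doses have been given. Superposition: Cmin = C₀·(f + f² + … + f^5).
≈ 2.200 × (0.3259 + 0.1062 + 0.0346 + 0.0113 + 0.0037) ≈ 2.200 × 0.4817 ≈ 1.060 μg/mL.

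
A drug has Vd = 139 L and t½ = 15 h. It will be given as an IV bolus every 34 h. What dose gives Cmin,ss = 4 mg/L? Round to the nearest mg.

2120 mg

τ/t½ = 34/15 ≈ 2.2667, so f = (1/2)^(34/15) ≈ 0.207809.
Cmin,ss = (D/Vd)·f/(1−f), so D = Cmin,ss·Vd·(1−f)/f.
D = 4 × 139 × (1−f)/f ≈ 4 × 139 × 3.81211 ≈ 2119.53 mg.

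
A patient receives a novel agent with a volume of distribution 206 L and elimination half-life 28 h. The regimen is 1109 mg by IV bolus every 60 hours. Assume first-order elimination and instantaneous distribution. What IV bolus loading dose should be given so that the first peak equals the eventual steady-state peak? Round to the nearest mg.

1434 mg

f = (1/2)^(60/28) ≈ 0.226431; accumulation ratio R = 1/(1−f) ≈ 1.29271.
Loading dose to hit Cmax,ss on first dose: D_load = D_maint·R ≈ 1109 × 1.29271 ≈ 1433.62 mg.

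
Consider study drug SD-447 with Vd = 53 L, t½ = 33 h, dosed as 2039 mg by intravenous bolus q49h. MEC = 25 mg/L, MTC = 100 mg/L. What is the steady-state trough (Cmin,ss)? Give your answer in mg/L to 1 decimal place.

21.4 mg/L

Over one 49-h interval, 49/33 ≈ 1.4848 half-lives elapse, leaving f ≈ 0.3573 of each dose.
Accumulation ratio R = 1/(1 − f) ≈ 1/0.6427 ≈ 1.5559.
Each bolus raises the concentration by D/Vd = 2039/53 ≈ 38.472 mg/L.
Steady-state peak Cmax,ss = C₀·R ≈ 38.472 × 1.5559 ≈ 59.859 mg/L.
Steady-state trough Cmin,ss = Cmax,ss·f ≈ 59.859 × 0.3573 ≈ 21.388 mg/L.
Trough 21.4 mg/L vs MEC 25 mg/L: subtherapeutic.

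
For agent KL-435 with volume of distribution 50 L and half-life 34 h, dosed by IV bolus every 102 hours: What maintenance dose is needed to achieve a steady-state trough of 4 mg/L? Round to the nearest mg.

τ/t½ = 102/34 ≈ 3, so f = (1/2)^(102/34) ≈ 0.125000.
Cmin,ss = (D/Vd)·f/(1−f), so D = Cmin,ss·Vd·(1−f)/f.
D = 4 × 50 × (1−f)/f ≈ 4 × 50 × 7.00000 ≈ 1400.00 mg.

1400 mg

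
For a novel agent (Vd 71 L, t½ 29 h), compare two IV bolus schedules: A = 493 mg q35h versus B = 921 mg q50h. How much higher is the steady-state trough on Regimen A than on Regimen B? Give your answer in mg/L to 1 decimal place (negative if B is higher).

Regimen A: f = (1/2)^(35/29) ≈ 0.4332; Cmin,ss = (493/71)·f/(1−f) ≈ 5.307 mg/L.
Regimen B: f = (1/2)^(50/29) ≈ 0.3027; Cmin,ss = (921/71)·f/(1−f) ≈ 5.631 mg/L.
Difference ≈ 5.307 − 5.631 ≈ -0.324 mg/L.

-0.3 mg/L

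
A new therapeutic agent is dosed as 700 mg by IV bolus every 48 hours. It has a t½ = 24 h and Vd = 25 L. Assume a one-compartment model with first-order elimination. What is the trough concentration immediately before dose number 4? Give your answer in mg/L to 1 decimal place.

9.2 mg/L

f = (1/2)^(τ/t½) = (1/2)^(48/24) ≈ 0.2500.
C₀ = D/Vd = 700/25 ≈ 28.000 mg/L.
Before the 4th dose, 3 doses have been given. Superposition: Cmin = C₀·(f + f² + … + f^3).
≈ 28.000 × (0.2500 + 0.0625 + 0.0156) ≈ 28.000 × 0.3281 ≈ 9.187 mg/L.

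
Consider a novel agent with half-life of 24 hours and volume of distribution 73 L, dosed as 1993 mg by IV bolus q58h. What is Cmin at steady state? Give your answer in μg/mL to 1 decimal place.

Over one 58-h interval, 58/24 ≈ 2.4167 half-lives elapse, leaving f ≈ 0.1873 of each dose.
At steady state, accumulation factor R = 1/(1 − e^(−kτ)) ≈ 1.2305.
Each bolus raises the concentration by D/Vd = 1993/73 ≈ 27.301 μg/mL.
Cmax,ss = C₀/(1 − f) ≈ 27.301/0.8127 ≈ 33.593 μg/mL.
One interval later, Cmin,ss = Cmax,ss·e^(−kτ) ≈ 33.593 × 0.1873 ≈ 6.292 μg/mL.

6.3 μg/mL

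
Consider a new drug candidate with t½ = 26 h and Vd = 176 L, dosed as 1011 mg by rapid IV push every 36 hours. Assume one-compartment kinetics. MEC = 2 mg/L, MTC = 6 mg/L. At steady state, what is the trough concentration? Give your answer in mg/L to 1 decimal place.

τ/t½ = 36/26 ≈ 1.3846, so fraction remaining f = (1/2)^(36/26) ≈ 0.3830.
At steady state, accumulation factor R = 1/(1 − e^(−kτ)) ≈ 1.6207.
Single-dose peak C₀ = D/Vd = 1011/176 ≈ 5.744 mg/L.
Steady-state peak Cmax,ss = C₀·R ≈ 5.744 × 1.6207 ≈ 9.309 mg/L.
Steady-state trough Cmin,ss = Cmax,ss·f ≈ 9.309 × 0.3830 ≈ 3.565 mg/L.
Trough 3.6 mg/L vs MEC 2 mg/L: adequate.

3.6 mg/L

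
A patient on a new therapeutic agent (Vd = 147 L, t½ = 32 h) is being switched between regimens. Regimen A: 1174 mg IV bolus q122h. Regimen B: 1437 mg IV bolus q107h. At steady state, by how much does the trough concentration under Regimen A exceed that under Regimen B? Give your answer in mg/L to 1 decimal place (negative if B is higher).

Regimen A: f = (1/2)^(122/32) ≈ 0.0712; Cmin,ss = (1174/147)·f/(1−f) ≈ 0.612 mg/L.
Regimen B: f = (1/2)^(107/32) ≈ 0.0985; Cmin,ss = (1437/147)·f/(1−f) ≈ 1.068 mg/L.
Difference ≈ 0.612 − 1.068 ≈ -0.456 mg/L.

-0.5 mg/L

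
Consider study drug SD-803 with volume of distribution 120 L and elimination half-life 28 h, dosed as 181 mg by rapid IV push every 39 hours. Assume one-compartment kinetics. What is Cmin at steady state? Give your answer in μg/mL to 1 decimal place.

τ/t½ = 39/28 ≈ 1.3929, so fraction remaining f = (1/2)^(39/28) ≈ 0.3808.
Accumulation ratio R = 1/(1 − f) ≈ 1/0.6192 ≈ 1.6150.
Single-dose peak C₀ = D/Vd = 181/120 ≈ 1.508 μg/mL.
Steady-state peak Cmax,ss = C₀·R ≈ 1.508 × 1.6150 ≈ 2.435 μg/mL.
One interval later, Cmin,ss = Cmax,ss·e^(−kτ) ≈ 2.435 × 0.3808 ≈ 0.927 μg/mL.

0.9 μg/mL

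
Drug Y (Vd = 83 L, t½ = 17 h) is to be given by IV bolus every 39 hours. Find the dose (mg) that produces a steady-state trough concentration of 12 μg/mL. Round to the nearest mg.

τ/t½ = 39/17 ≈ 2.2941, so f = (1/2)^(39/17) ≈ 0.203893.
Cmin,ss = (D/Vd)·f/(1−f), so D = Cmin,ss·Vd·(1−f)/f.
D = 12 × 83 × (1−f)/f ≈ 12 × 83 × 3.90453 ≈ 3888.91 mg.

3889 mg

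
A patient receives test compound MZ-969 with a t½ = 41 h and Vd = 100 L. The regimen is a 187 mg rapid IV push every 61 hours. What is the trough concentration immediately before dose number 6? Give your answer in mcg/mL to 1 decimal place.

1.0 mcg/mL

f = (1/2)^(τ/t½) = (1/2)^(61/41) ≈ 0.3566.
C₀ = D/Vd = 187/100 ≈ 1.870 mcg/mL.
Before the 6th dose, 5 doses have been given. Superposition: Cmin = C₀·(f + f² + … + f^5).
≈ 1.870 × (0.3566 + 0.1272 + 0.0453 + 0.0162 + 0.0058) ≈ 1.870 × 0.5511 ≈ 1.031 mcg/mL.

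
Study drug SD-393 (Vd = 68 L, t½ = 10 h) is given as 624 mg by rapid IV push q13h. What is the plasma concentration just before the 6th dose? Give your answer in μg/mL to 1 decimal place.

f = (1/2)^(τ/t½) = (1/2)^(13/10) ≈ 0.4061.
C₀ = D/Vd = 624/68 ≈ 9.176 μg/mL.
Before the 6th dose, 5 doses have been given. Superposition: Cmin = C₀·(f + f² + … + f^5).
≈ 9.176 × (0.4061 + 0.1649 + 0.0670 + 0.0272 + 0.0110) ≈ 9.176 × 0.6762 ≈ 6.205 μg/mL.

6.2 μg/mL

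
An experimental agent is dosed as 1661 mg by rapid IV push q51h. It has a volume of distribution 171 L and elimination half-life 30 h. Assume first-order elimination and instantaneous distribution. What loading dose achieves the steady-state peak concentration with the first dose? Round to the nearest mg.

2400 mg

f = (1/2)^(51/30) ≈ 0.307786; accumulation ratio R = 1/(1−f) ≈ 1.44464.
Loading dose to hit Cmax,ss on first dose: D_load = D_maint·R ≈ 1661 × 1.44464 ≈ 2399.55 mg.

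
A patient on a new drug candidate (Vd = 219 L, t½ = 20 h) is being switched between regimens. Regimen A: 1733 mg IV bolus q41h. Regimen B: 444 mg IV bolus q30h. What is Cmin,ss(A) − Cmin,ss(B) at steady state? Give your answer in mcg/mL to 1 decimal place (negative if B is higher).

1.4 mcg/mL

Regimen A: f = (1/2)^(41/20) ≈ 0.2415; Cmin,ss = (1733/219)·f/(1−f) ≈ 2.520 mcg/mL.
Regimen B: f = (1/2)^(30/20) ≈ 0.3536; Cmin,ss = (444/219)·f/(1−f) ≈ 1.109 mcg/mL.
Difference ≈ 2.520 − 1.109 ≈ 1.411 mcg/mL.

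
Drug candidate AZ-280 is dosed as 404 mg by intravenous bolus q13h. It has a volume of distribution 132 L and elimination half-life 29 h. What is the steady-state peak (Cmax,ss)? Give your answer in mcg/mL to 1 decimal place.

Over one 13-h interval, 13/29 ≈ 0.44828 half-lives elapse, leaving f ≈ 0.7329 of each dose.
Accumulation ratio R = 1/(1 − f) ≈ 1/0.2671 ≈ 3.7439.
Single-dose peak C₀ = D/Vd = 404/132 ≈ 3.061 mcg/mL.
Steady-state peak Cmax,ss = C₀·R ≈ 3.061 × 3.7439 ≈ 11.460 mcg/mL.

11.5 mcg/mL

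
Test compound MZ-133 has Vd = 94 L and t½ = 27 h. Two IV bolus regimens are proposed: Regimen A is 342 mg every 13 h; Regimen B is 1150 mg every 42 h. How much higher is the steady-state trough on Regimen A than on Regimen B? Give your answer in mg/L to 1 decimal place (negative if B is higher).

Regimen A: f = (1/2)^(13/27) ≈ 0.7162; Cmin,ss = (342/94)·f/(1−f) ≈ 9.182 mg/L.
Regimen B: f = (1/2)^(42/27) ≈ 0.3402; Cmin,ss = (1150/94)·f/(1−f) ≈ 6.308 mg/L.
Difference ≈ 9.182 − 6.308 ≈ 2.874 mg/L.

2.9 mg/L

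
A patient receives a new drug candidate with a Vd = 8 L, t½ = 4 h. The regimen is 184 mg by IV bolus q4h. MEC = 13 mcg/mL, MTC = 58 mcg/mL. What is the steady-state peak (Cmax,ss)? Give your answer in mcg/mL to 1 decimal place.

The dosing interval is 1 half-life, so f = 2^(−1) = 0.5.
At steady state, R = 1/(1 − 0.5) = 2/1.
Single-dose peak C₀ = D/Vd = 184/8 = 23 mcg/mL.
Steady-state peak Cmax,ss = C₀·R = 23 × 2/1 ≈ 46.000 mcg/mL.
Peak 46.0 mcg/mL vs MTC 58 mcg/mL: below toxic threshold.

46.0 mcg/mL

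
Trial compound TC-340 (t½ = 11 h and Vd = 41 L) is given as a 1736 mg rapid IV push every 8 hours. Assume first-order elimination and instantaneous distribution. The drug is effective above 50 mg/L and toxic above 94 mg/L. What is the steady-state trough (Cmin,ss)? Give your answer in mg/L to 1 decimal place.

64.6 mg/L

Over one 8-h interval, 8/11 ≈ 0.72727 half-lives elapse, leaving f ≈ 0.6040 of each dose.
Single-dose peak C₀ = D/Vd = 1736/41 ≈ 42.341 mg/L.
Steady-state trough Cmin,ss = C₀·f/(1−f) ≈ 42.341 × 0.6040/0.3960 ≈ 64.581 mg/L.
Trough 64.6 mg/L vs MEC 50 mg/L: adequate.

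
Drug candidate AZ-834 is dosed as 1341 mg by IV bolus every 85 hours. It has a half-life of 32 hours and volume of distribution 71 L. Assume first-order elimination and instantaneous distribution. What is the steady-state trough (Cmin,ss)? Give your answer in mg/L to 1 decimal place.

3.6 mg/L

τ/t½ = 85/32 ≈ 2.6562, so fraction remaining f = (1/2)^(85/32) ≈ 0.1586.
Each bolus raises the concentration by D/Vd = 1341/71 ≈ 18.887 mg/L.
Steady-state trough Cmin,ss = C₀·f/(1−f) ≈ 18.887 × 0.1586/0.8414 ≈ 3.560 mg/L.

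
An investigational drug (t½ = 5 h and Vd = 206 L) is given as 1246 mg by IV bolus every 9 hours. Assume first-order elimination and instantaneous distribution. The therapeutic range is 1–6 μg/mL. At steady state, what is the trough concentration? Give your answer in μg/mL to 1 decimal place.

τ/t½ = 9/5 ≈ 1.8, so fraction remaining f = (1/2)^(9/5) ≈ 0.2872.
At steady state, accumulation factor R = 1/(1 − e^(−kτ)) ≈ 1.4029.
Each bolus raises the concentration by D/Vd = 1246/206 ≈ 6.049 μg/mL.
Cmax,ss = C₀/(1 − f) ≈ 6.049/0.7128 ≈ 8.486 μg/mL.
One interval later, Cmin,ss = Cmax,ss·e^(−kτ) ≈ 8.486 × 0.2872 ≈ 2.437 μg/mL.
Trough 2.4 μg/mL vs MEC 1 μg/mL: adequate.

2.4 μg/mL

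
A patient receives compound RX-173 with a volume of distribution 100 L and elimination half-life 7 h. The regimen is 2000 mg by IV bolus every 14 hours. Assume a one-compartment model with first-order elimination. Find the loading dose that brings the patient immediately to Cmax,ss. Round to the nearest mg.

f = (1/2)^(14/7) ≈ 0.250000; accumulation ratio R = 1/(1−f) ≈ 1.33333.
Loading dose to hit Cmax,ss on first dose: D_load = D_maint·R ≈ 2000 × 1.33333 ≈ 2666.66 mg.

2667 mg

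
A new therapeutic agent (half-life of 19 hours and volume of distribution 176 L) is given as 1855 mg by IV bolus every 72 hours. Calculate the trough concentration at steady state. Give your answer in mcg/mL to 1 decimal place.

0.8 mcg/mL

τ/t½ = 72/19 ≈ 3.7895, so fraction remaining f = (1/2)^(72/19) ≈ 0.0723.
At steady state, accumulation factor R = 1/(1 − e^(−kτ)) ≈ 1.0779.
Each bolus raises the concentration by D/Vd = 1855/176 ≈ 10.540 mcg/mL.
Cmax,ss = C₀/(1 − f) ≈ 10.540/0.9277 ≈ 11.361 mcg/mL.
Steady-state trough Cmin,ss = Cmax,ss·f ≈ 11.361 × 0.0723 ≈ 0.821 mcg/mL.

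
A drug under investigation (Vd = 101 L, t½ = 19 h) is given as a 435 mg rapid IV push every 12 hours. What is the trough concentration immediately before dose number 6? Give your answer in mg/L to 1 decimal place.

7.0 mg/L

f = (1/2)^(τ/t½) = (1/2)^(12/19) ≈ 0.6455.
C₀ = D/Vd = 435/101 ≈ 4.307 mg/L.
Before the 6th dose, 5 doses have been given. Superposition: Cmin = C₀·(f + f² + … + f^5).
≈ 4.307 × (0.6455 + 0.4167 + 0.2690 + 0.1736 + 0.1121) ≈ 4.307 × 1.6169 ≈ 6.964 mg/L.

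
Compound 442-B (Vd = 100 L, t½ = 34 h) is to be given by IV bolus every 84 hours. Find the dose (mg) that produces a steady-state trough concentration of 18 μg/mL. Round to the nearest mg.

8177 mg

τ/t½ = 84/34 ≈ 2.4706, so f = (1/2)^(84/34) ≈ 0.180418.
Cmin,ss = (D/Vd)·f/(1−f), so D = Cmin,ss·Vd·(1−f)/f.
D = 18 × 100 × (1−f)/f ≈ 18 × 100 × 4.54268 ≈ 8176.82 mg.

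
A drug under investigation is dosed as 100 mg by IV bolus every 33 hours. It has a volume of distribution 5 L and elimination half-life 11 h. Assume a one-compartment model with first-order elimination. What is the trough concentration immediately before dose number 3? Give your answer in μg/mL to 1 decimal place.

f = (1/2)^(τ/t½) = (1/2)^(33/11) ≈ 0.1250.
C₀ = D/Vd = 100/5 ≈ 20.000 μg/mL.
Before the 3rd dose, 2 doses have been given. Superposition: Cmin = C₀·(f + f²).
≈ 20.000 × (0.1250 + 0.0156) ≈ 20.000 × 0.1406 ≈ 2.812 μg/mL.

2.8 μg/mL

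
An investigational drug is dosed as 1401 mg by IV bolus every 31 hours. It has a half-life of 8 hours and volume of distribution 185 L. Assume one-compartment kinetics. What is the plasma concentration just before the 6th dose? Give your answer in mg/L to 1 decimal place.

0.6 mg/L

f = (1/2)^(τ/t½) = (1/2)^(31/8) ≈ 0.0682.
C₀ = D/Vd = 1401/185 ≈ 7.573 mg/L.
Before the 6th dose, 5 doses have been given. Superposition: Cmin = C₀·(f + f² + … + f^5).
≈ 7.573 × (0.0682 + 0.0047 + 0.0003 + 0.0000 + 0.0000) ≈ 7.573 × 0.0732 ≈ 0.554 mg/L.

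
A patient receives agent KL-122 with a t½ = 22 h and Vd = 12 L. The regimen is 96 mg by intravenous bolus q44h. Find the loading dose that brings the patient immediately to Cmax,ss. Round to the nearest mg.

f = (1/2)^(44/22) ≈ 0.250000; accumulation ratio R = 1/(1−f) ≈ 1.33333.
Loading dose to hit Cmax,ss on first dose: D_load = D_maint·R ≈ 96 × 1.33333 ≈ 128.00 mg.

128 mg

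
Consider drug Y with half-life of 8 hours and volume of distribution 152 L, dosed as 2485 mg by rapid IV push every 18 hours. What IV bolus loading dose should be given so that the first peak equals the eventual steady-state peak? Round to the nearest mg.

f = (1/2)^(18/8) ≈ 0.210224; accumulation ratio R = 1/(1−f) ≈ 1.26618.
Loading dose to hit Cmax,ss on first dose: D_load = D_maint·R ≈ 2485 × 1.26618 ≈ 3146.46 mg.

3146 mg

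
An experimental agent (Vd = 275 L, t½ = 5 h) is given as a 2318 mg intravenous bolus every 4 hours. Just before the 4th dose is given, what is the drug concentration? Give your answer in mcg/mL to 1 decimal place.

f = (1/2)^(τ/t½) = (1/2)^(4/5) ≈ 0.5743.
C₀ = D/Vd = 2318/275 ≈ 8.429 mcg/mL.
Before the 4th dose, 3 doses have been given. Superposition: Cmin = C₀·(f + f² + … + f^3).
≈ 8.429 × (0.5743 + 0.3298 + 0.1894) ≈ 8.429 × 1.0935 ≈ 9.217 mcg/mL.

9.2 mcg/mL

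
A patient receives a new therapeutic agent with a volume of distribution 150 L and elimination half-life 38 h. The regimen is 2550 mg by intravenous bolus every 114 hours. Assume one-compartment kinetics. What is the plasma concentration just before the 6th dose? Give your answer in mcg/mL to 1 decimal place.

2.4 mcg/mL

f = (1/2)^(τ/t½) = (1/2)^(114/38) ≈ 0.1250.
C₀ = D/Vd = 2550/150 ≈ 17.000 mcg/mL.
Before the 6th dose, 5 doses have been given. Superposition: Cmin = C₀·(f + f² + … + f^5).
≈ 17.000 × (0.1250 + 0.0156 + 0.0020 + 0.0002 + 0.0000) ≈ 17.000 × 0.1428 ≈ 2.428 mcg/mL.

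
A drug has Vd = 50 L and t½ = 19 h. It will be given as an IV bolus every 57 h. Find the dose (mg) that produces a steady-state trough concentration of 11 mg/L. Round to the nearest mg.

τ/t½ = 57/19 ≈ 3, so f = (1/2)^(57/19) ≈ 0.125000.
Cmin,ss = (D/Vd)·f/(1−f), so D = Cmin,ss·Vd·(1−f)/f.
D = 11 × 50 × (1−f)/f ≈ 11 × 50 × 7.00000 ≈ 3850.00 mg.

3850 mg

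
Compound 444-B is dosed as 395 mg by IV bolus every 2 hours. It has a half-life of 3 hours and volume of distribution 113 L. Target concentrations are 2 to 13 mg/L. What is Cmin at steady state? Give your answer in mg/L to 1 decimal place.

k = ln2/t½ = ln2/3 ≈ 0.231049 h⁻¹; fraction remaining f = e^(−kτ) = e^(−0.231049×2) ≈ 0.6300.
Each bolus raises the concentration by D/Vd = 395/113 ≈ 3.496 mg/L.
Steady-state trough Cmin,ss = C₀·f/(1−f) ≈ 3.496 × 0.6300/0.3700 ≈ 5.953 mg/L.
Trough 6.0 mg/L vs MEC 2 mg/L: adequate.

6.0 mg/L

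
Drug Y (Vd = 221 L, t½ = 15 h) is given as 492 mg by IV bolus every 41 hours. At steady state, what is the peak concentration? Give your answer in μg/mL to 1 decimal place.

k = ln2/t½ = ln2/15 ≈ 0.046210 h⁻¹; fraction remaining f = e^(−kτ) = e^(−0.046210×41) ≈ 0.1504.
Accumulation ratio R = 1/(1 − f) ≈ 1/0.8496 ≈ 1.1770.
Single-dose peak C₀ = D/Vd = 492/221 ≈ 2.226 μg/mL.
Steady-state peak Cmax,ss = C₀·R ≈ 2.226 × 1.1770 ≈ 2.620 μg/mL.

2.6 μg/mL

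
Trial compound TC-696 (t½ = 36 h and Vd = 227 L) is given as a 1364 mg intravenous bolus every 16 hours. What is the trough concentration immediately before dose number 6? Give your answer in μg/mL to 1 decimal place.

f = (1/2)^(τ/t½) = (1/2)^(16/36) ≈ 0.7349.
C₀ = D/Vd = 1364/227 ≈ 6.009 μg/mL.
Before the 6th dose, 5 doses have been given. Superposition: Cmin = C₀·(f + f² + … + f^5).
≈ 6.009 × (0.7349 + 0.5401 + 0.3969 + 0.2917 + 0.2144) ≈ 6.009 × 2.1780 ≈ 13.088 μg/mL.

13.1 μg/mL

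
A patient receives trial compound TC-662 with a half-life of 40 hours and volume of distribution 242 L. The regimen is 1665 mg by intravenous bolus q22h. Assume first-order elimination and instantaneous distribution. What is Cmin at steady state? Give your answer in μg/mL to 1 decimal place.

14.8 μg/mL

τ/t½ = 22/40 ≈ 0.55, so fraction remaining f = (1/2)^(22/40) ≈ 0.6830.
Accumulation ratio R = 1/(1 − f) ≈ 1/0.3170 ≈ 3.1546.
Single-dose peak C₀ = D/Vd = 1665/242 ≈ 6.880 μg/mL.
Steady-state peak Cmax,ss = C₀·R ≈ 6.880 × 3.1546 ≈ 21.704 μg/mL.
Steady-state trough Cmin,ss = Cmax,ss·f ≈ 21.704 × 0.6830 ≈ 14.824 μg/mL.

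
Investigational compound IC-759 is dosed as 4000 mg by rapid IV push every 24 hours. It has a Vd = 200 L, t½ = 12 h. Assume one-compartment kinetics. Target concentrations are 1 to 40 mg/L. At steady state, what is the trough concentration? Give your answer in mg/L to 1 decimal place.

6.7 mg/L

The dosing interval is 2 half-lives, so f = 2^(−2) = 0.25.
Accumulation ratio R = 1/(1 − f) = 1/0.75 = 4/3.
Single-dose peak C₀ = D/Vd = 4000/200 = 20 mg/L.
Steady-state peak Cmax,ss = C₀·R = 20 × 4/3 ≈ 26.667 mg/L.
Steady-state trough Cmin,ss = Cmax,ss·f ≈ 26.667 × 0.25 ≈ 6.667 mg/L.
Trough 6.7 mg/L vs MEC 1 mg/L: adequate.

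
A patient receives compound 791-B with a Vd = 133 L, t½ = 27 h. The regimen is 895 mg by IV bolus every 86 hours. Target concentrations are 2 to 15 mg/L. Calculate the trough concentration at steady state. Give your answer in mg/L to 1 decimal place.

0.8 mg/L

k = ln2/t½ = ln2/27 ≈ 0.025672 h⁻¹; fraction remaining f = e^(−kτ) = e^(−0.025672×86) ≈ 0.1099.
Accumulation ratio R = 1/(1 − f) ≈ 1/0.8901 ≈ 1.1235.
Single-dose peak C₀ = D/Vd = 895/133 ≈ 6.729 mg/L.
Cmax,ss = C₀/(1 − f) ≈ 6.729/0.8901 ≈ 7.560 mg/L.
One interval later, Cmin,ss = Cmax,ss·e^(−kτ) ≈ 7.560 × 0.1099 ≈ 0.831 mg/L.
Trough 0.8 mg/L vs MEC 2 mg/L: subtherapeutic.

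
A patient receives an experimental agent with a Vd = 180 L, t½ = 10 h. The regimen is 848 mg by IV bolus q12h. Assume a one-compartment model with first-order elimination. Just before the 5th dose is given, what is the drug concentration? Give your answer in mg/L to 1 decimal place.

3.5 mg/L

f = (1/2)^(τ/t½) = (1/2)^(12/10) ≈ 0.4353.
C₀ = D/Vd = 848/180 ≈ 4.711 mg/L.
Before the 5th dose, 4 doses have been given. Superposition: Cmin = C₀·(f + f² + … + f^4).
≈ 4.711 × (0.4353 + 0.1895 + 0.0825 + 0.0359) ≈ 4.711 × 0.7432 ≈ 3.501 mg/L.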